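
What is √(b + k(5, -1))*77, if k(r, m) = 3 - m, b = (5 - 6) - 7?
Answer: 154*I ≈ 154.0*I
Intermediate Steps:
b = -8 (b = -1 - 7 = -8)
√(b + k(5, -1))*77 = √(-8 + (3 - 1*(-1)))*77 = √(-8 + (3 + 1))*77 = √(-8 + 4)*77 = √(-4)*77 = (2*I)*77 = 154*I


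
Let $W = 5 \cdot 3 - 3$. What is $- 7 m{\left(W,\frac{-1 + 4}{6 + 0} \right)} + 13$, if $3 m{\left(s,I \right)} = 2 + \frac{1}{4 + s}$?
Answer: $\frac{131}{16} \approx 8.1875$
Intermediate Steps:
$W = 12$ ($W = 15 - 3 = 12$)
$m{\left(s,I \right)} = \frac{2}{3} + \frac{1}{3 \left(4 + s\right)}$ ($m{\left(s,I \right)} = \frac{2 + \frac{1}{4 + s}}{3} = \frac{2}{3} + \frac{1}{3 \left(4 + s\right)}$)
$- 7 m{\left(W,\frac{-1 + 4}{6 + 0} \right)} + 13 = - 7 \frac{9 + 2 \cdot 12}{3 \left(4 + 12\right)} + 13 = - 7 \frac{9 + 24}{3 \cdot 16} + 13 = - 7 \cdot \frac{1}{3} \cdot \frac{1}{16} \cdot 33 + 13 = \left(-7\right) \frac{11}{16} + 13 = - \frac{77}{16} + 13 = \frac{131}{16}$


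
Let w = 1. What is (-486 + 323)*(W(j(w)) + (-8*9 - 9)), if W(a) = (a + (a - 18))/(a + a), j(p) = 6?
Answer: 26569/2 ≈ 13285.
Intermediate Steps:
W(a) = (-18 + 2*a)/(2*a) (W(a) = (a + (-18 + a))/((2*a)) = (-18 + 2*a)*(1/(2*a)) = (-18 + 2*a)/(2*a))
(-486 + 323)*(W(j(w)) + (-8*9 - 9)) = (-486 + 323)*((-9 + 6)/6 + (-8*9 - 9)) = -163*((⅙)*(-3) + (-72 - 9)) = -163*(-½ - 81) = -163*(-163/2) = 26569/2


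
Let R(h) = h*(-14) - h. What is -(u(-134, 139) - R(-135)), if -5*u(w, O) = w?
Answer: 9991/5 ≈ 1998.2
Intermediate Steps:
u(w, O) = -w/5
R(h) = -15*h (R(h) = -14*h - h = -15*h)
-(u(-134, 139) - R(-135)) = -(-1/5*(-134) - (-15)*(-135)) = -(134/5 - 1*2025) = -(134/5 - 2025) = -1*(-9991/5) = 9991/5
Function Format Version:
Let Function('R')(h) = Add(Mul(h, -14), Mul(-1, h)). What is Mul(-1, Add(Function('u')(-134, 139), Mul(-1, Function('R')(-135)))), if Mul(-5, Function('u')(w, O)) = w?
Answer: Rational(9991, 5) ≈ 1998.2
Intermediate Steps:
Function('u')(w, O) = Mul(Rational(-1, 5), w)
Function('R')(h) = Mul(-15, h) (Function('R')(h) = Add(Mul(-14, h), Mul(-1, h)) = Mul(-15, h))
Mul(-1, Add(Function('u')(-134, 139), Mul(-1, Function('R')(-135)))) = Mul(-1, Add(Mul(Rational(-1, 5), -134), Mul(-1, Mul(-15, -135)))) = Mul(-1, Add(Rational(134, 5), Mul(-1, 2025))) = Mul(-1, Add(Rational(134, 5), -2025)) = Mul(-1, Rational(-9991, 5)) = Rational(9991, 5)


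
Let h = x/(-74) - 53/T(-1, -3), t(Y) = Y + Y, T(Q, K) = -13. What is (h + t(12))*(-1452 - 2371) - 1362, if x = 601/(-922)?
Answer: -96442924127/886964 ≈ -1.0873e+5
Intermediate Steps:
x = -601/922 (x = 601*(-1/922) = -601/922 ≈ -0.65184)
t(Y) = 2*Y
h = 3623897/886964 (h = -601/922/(-74) - 53/(-13) = -601/922*(-1/74) - 53*(-1/13) = 601/68228 + 53/13 = 3623897/886964 ≈ 4.0857)
(h + t(12))*(-1452 - 2371) - 1362 = (3623897/886964 + 2*12)*(-1452 - 2371) - 1362 = (3623897/886964 + 24)*(-3823) - 1362 = (24911033/886964)*(-3823) - 1362 = -95234879159/886964 - 1362 = -96442924127/886964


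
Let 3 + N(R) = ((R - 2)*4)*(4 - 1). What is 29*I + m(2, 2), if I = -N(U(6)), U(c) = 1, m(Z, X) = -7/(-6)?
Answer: 2617/6 ≈ 436.17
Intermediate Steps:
m(Z, X) = 7/6 (m(Z, X) = -7*(-⅙) = 7/6)
N(R) = -27 + 12*R (N(R) = -3 + ((R - 2)*4)*(4 - 1) = -3 + ((-2 + R)*4)*3 = -3 + (-8 + 4*R)*3 = -3 + (-24 + 12*R) = -27 + 12*R)
I = 15 (I = -(-27 + 12*1) = -(-27 + 12) = -1*(-15) = 15)
29*I + m(2, 2) = 29*15 + 7/6 = 435 + 7/6 = 2617/6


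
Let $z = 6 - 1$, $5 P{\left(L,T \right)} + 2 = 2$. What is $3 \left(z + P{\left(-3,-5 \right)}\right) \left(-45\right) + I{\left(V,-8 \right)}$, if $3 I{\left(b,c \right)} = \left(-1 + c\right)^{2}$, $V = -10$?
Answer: $-648$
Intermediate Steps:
$P{\left(L,T \right)} = 0$ ($P{\left(L,T \right)} = - \frac{2}{5} + \frac{1}{5} \cdot 2 = - \frac{2}{5} + \frac{2}{5} = 0$)
$I{\left(b,c \right)} = \frac{\left(-1 + c\right)^{2}}{3}$
$z = 5$
$3 \left(z + P{\left(-3,-5 \right)}\right) \left(-45\right) + I{\left(V,-8 \right)} = 3 \left(5 + 0\right) \left(-45\right) + \frac{\left(-1 - 8\right)^{2}}{3} = 3 \cdot 5 \left(-45\right) + \frac{\left(-9\right)^{2}}{3} = 15 \left(-45\right) + \frac{1}{3} \cdot 81 = -675 + 27 = -648$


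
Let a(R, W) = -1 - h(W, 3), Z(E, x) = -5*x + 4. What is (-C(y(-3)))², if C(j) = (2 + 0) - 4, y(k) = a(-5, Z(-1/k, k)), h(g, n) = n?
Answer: 4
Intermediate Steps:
Z(E, x) = 4 - 5*x
a(R, W) = -4 (a(R, W) = -1 - 1*3 = -1 - 3 = -4)
y(k) = -4
C(j) = -2 (C(j) = 2 - 4 = -2)
(-C(y(-3)))² = (-1*(-2))² = 2² = 4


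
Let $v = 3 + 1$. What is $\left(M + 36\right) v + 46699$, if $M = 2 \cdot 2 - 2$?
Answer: $46851$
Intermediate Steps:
$v = 4$
$M = 2$ ($M = 4 - 2 = 2$)
$\left(M + 36\right) v + 46699 = \left(2 + 36\right) 4 + 46699 = 38 \cdot 4 + 46699 = 152 + 46699 = 46851$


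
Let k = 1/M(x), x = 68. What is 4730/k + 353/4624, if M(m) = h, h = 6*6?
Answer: 787375073/4624 ≈ 1.7028e+5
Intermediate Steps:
h = 36
M(m) = 36
k = 1/36 ≈ 0.027778
4730/k + 353/4624 = 4730/(1/36) + 353/4624 = 4730*36 + 353*(1/4624) = 170280 + 353/4624 = 787375073/4624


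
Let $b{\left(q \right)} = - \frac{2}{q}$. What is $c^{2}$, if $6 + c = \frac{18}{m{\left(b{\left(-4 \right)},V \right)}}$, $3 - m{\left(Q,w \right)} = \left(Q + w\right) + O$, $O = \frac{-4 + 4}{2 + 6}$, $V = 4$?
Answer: $324$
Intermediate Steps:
$O = 0$ ($O = \frac{0}{8} = 0 \cdot \frac{1}{8} = 0$)
$m{\left(Q,w \right)} = 3 - Q - w$ ($m{\left(Q,w \right)} = 3 - \left(\left(Q + w\right) + 0\right) = 3 - \left(Q + w\right) = 3 - Q - w$)
$c = -18$ ($c = -6 + \frac{18}{3 - - \frac{2}{-4} - 4} = -6 + \frac{18}{3 - \left(-2\right) \left(- \frac{1}{4}\right) - 4} = -6 + \frac{18}{3 - \frac{1}{2} - 4} = -6 + \frac{18}{- \frac{3}{2}} = -6 + 18 \left(- \frac{2}{3}\right) = -6 - 12 = -18$)
$c^{2} = \left(-18\right)^{2} = 324$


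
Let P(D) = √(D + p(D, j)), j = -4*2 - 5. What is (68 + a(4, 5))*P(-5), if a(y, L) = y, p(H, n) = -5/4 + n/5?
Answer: 36*I*√885/5 ≈ 214.19*I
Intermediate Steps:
j = -13 (j = -8 - 5 = -13)
p(H, n) = -5/4 + n/5 (p(H, n) = -5*¼ + n*(⅕) = -5/4 + n/5)
P(D) = √(-77/20 + D) (P(D) = √(D + (-5/4 + (⅕)*(-13))) = √(D + (-5/4 - 13/5)) = √(D - 77/20) = √(-77/20 + D))
(68 + a(4, 5))*P(-5) = (68 + 4)*(√(-385 + 100*(-5))/10) = 72*(√(-385 - 500)/10) = 72*(√(-885)/10) = 72*((I*√885)/10) = 72*(I*√885/10) = 36*I*√885/5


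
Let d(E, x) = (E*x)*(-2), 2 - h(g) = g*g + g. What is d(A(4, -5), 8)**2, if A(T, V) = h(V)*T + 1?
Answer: 1290496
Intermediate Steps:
h(g) = 2 - g - g**2 (h(g) = 2 - (g*g + g) = 2 - (g**2 + g) = 2 - (g + g**2) = 2 + (-g - g**2) = 2 - g - g**2)
A(T, V) = 1 + T*(2 - V - V**2) (A(T, V) = (2 - V - V**2)*T + 1 = T*(2 - V - V**2) + 1 = 1 + T*(2 - V - V**2))
d(E, x) = -2*E*x
d(A(4, -5), 8)**2 = (-2*(1 - 1*4*(-2 - 5 + (-5)**2))*8)**2 = (-2*(1 - 1*4*(-2 - 5 + 25))*8)**2 = (-2*(1 - 1*4*18)*8)**2 = (-2*(1 - 72)*8)**2 = (-2*(-71)*8)**2 = 1136**2 = 1290496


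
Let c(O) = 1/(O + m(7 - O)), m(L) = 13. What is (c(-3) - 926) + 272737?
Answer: 2718111/10 ≈ 2.7181e+5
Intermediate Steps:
c(O) = 1/(13 + O) (c(O) = 1/(O + 13) = 1/(13 + O))
(c(-3) - 926) + 272737 = (1/(13 - 3) - 926) + 272737 = (1/10 - 926) + 272737 = -9259/10 + 272737 = 2718111/10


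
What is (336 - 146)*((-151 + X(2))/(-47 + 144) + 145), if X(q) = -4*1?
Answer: 2642900/97 ≈ 27246.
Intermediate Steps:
X(q) = -4
(336 - 146)*((-151 + X(2))/(-47 + 144) + 145) = (336 - 146)*((-151 - 4)/(-47 + 144) + 145) = 190*(-155/97 + 145) = 190*(13910/97) = 2642900/97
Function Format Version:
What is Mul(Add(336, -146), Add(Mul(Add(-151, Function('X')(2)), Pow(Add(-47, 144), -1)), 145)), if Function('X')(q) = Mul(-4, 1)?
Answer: Rational(2642900, 97) ≈ 27246.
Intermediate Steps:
Function('X')(q) = -4
Mul(Add(336, -146), Add(Mul(Add(-151, Function('X')(2)), Pow(Add(-47, 144), -1)), 145)) = Mul(Add(336, -146), Add(Mul(Add(-151, -4), Pow(Add(-47, 144), -1)), 145)) = Mul(190, Add(Mul(-155, Pow(97, -1)), 145)) = Mul(190, Add(Mul(-155, Rational(1, 97)), 145)) = Mul(190, Add(Rational(-155, 97), 145)) = Mul(190, Rational(13910, 97)) = Rational(2642900, 97)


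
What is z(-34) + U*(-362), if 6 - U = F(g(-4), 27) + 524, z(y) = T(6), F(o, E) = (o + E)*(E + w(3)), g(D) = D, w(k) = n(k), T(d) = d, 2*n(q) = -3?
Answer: 399835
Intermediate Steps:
n(q) = -3/2 (n(q) = (1/2)*(-3) = -3/2)
w(k) = -3/2
F(o, E) = (-3/2 + E)*(E + o) (F(o, E) = (o + E)*(E - 3/2) = (E + o)*(-3/2 + E) = (-3/2 + E)*(E + o))
z(y) = 6
U = -2209/2 (U = 6 - ((27**2 - 3/2*27 - 3/2*(-4) + 27*(-4)) + 524) = 6 - ((729 - 81/2 + 6 - 108) + 524) = 6 - (1173/2 + 524) = 6 - 1*2221/2 = 6 - 2221/2 = -2209/2 ≈ -1104.5)
z(-34) + U*(-362) = 6 - 2209/2*(-362) = 6 + 399829 = 399835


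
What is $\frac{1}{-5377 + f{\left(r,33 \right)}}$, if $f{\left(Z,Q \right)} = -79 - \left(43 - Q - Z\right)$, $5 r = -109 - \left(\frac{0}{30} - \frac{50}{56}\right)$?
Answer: $- \frac{140}{768267} \approx -0.00018223$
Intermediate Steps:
$r = - \frac{3027}{140}$ ($r = \frac{-109 - \left(\frac{0}{30} - \frac{50}{56}\right)}{5} = \frac{-109 - \left(0 \cdot \frac{1}{30} - \frac{25}{28}\right)}{5} = \frac{-109 - \left(0 - \frac{25}{28}\right)}{5} = \frac{-109 - - \frac{25}{28}}{5} = \frac{-109 + \frac{25}{28}}{5} = \frac{1}{5} \left(- \frac{3027}{28}\right) = - \frac{3027}{140} \approx -21.621$)
$f{\left(Z,Q \right)} = -122 + Q + Z$ ($f{\left(Z,Q \right)} = -79 - \left(43 - Q - Z\right) = -79 + \left(-43 + Q + Z\right) = -122 + Q + Z$)
$\frac{1}{-5377 + f{\left(r,33 \right)}} = \frac{1}{-5377 - \frac{15487}{140}} = \frac{1}{- \frac{768267}{140}} = - \frac{140}{768267}$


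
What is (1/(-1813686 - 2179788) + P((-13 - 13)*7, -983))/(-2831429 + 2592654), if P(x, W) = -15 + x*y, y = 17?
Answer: 12415710667/953541754350 ≈ 0.013021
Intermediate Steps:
P(x, W) = -15 + 17*x (P(x, W) = -15 + x*17 = -15 + 17*x)
(1/(-1813686 - 2179788) + P((-13 - 13)*7, -983))/(-2831429 + 2592654) = (1/(-1813686 - 2179788) + (-15 + 17*((-13 - 13)*7)))/(-2831429 + 2592654) = (1/(-3993474) + (-15 + 17*(-26*7)))/(-238775) = (-1/3993474 + (-15 + 17*(-182)))*(-1/238775) = (-1/3993474 + (-15 - 3094))*(-1/238775) = (-1/3993474 - 3109)*(-1/238775) = -12415710667/3993474*(-1/238775) = 12415710667/953541754350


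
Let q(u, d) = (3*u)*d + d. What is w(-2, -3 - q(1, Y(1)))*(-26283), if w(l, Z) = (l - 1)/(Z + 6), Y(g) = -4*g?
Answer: 78849/19 ≈ 4149.9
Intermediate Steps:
q(u, d) = d + 3*d*u (q(u, d) = 3*d*u + d = d + 3*d*u)
w(l, Z) = (-1 + l)/(6 + Z)
w(-2, -3 - q(1, Y(1)))*(-26283) = ((-1 - 2)/(6 + (-3 - (-4*1)*(1 + 3*1))))*(-26283) = (-3/(6 + (-3 - (-4)*(1 + 3))))*(-26283) = (-3/(6 + (-3 - (-4)*4)))*(-26283) = (-3/(6 + (-3 - 1*(-16))))*(-26283) = (-3/(6 + (-3 + 16)))*(-26283) = (-3/(6 + 13))*(-26283) = (-3/19)*(-26283) = ((1/19)*(-3))*(-26283) = -3/19*(-26283) = 78849/19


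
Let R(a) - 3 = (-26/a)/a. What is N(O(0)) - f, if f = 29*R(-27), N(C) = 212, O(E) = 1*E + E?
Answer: 91879/729 ≈ 126.03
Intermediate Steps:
O(E) = 2*E (O(E) = E + E = 2*E)
R(a) = 3 - 26/a² (R(a) = 3 + (-26/a)/a = 3 - 26/a²)
f = 62669/729 (f = 29*(3 - 26/(-27)²) = 29*(3 - 26*1/729) = 29*(3 - 26/729) = 29*(2161/729) = 62669/729 ≈ 85.966)
N(O(0)) - f = 212 - 1*62669/729 = 212 - 62669/729 = 91879/729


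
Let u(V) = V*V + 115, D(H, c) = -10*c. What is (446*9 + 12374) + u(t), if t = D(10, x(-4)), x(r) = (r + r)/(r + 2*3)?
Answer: 18103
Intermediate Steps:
x(r) = 2*r/(6 + r) (x(r) = (2*r)/(r + 6) = (2*r)/(6 + r) = 2*r/(6 + r))
t = 40 (t = -20*(-4)/(6 - 4) = -20*(-4)/2 = -10*(-4) = 40)
u(V) = 115 + V**2 (u(V) = V**2 + 115 = 115 + V**2)
(446*9 + 12374) + u(t) = (446*9 + 12374) + (115 + 40**2) = (4014 + 12374) + (115 + 1600) = 16388 + 1715 = 18103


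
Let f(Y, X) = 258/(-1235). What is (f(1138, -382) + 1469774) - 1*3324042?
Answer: -2290021238/1235 ≈ -1.8543e+6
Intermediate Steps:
f(Y, X) = -258/1235 (f(Y, X) = 258*(-1/1235) = -258/1235)
(f(1138, -382) + 1469774) - 1*3324042 = (-258/1235 + 1469774) - 1*3324042 = 1815170632/1235 - 3324042 = -2290021238/1235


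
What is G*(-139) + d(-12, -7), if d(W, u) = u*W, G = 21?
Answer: -2835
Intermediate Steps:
d(W, u) = W*u
G*(-139) + d(-12, -7) = 21*(-139) - 12*(-7) = -2919 + 84 = -2835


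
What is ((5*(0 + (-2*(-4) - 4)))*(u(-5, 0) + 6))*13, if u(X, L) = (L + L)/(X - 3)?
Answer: 1560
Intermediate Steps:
u(X, L) = 2*L/(-3 + X) (u(X, L) = (2*L)/(-3 + X) = 2*L/(-3 + X))
((5*(0 + (-2*(-4) - 4)))*(u(-5, 0) + 6))*13 = ((5*(0 + (-2*(-4) - 4)))*(2*0/(-3 - 5) + 6))*13 = ((5*(0 + (8 - 4)))*(2*0/(-8) + 6))*13 = ((5*(0 + 4))*(2*0*(-⅛) + 6))*13 = ((5*4)*(0 + 6))*13 = (20*6)*13 = 120*13 = 1560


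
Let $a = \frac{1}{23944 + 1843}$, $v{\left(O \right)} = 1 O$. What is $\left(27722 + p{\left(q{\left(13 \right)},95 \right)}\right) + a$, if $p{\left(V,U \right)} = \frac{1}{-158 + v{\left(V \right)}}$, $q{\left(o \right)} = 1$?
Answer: $\frac{112234126968}{4048559} \approx 27722.0$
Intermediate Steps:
$v{\left(O \right)} = O$
$a = \frac{1}{25787} \approx 3.8779 \cdot 10^{-5}$
$p{\left(V,U \right)} = \frac{1}{-158 + V}$
$\left(27722 + p{\left(q{\left(13 \right)},95 \right)}\right) + a = \left(27722 + \frac{1}{-158 + 1}\right) + \frac{1}{25787} = \left(27722 + \frac{1}{-157}\right) + \frac{1}{25787} = \left(27722 - \frac{1}{157}\right) + \frac{1}{25787} = \frac{4352353}{157} + \frac{1}{25787} = \frac{112234126968}{4048559}$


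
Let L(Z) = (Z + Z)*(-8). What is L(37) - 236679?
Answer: -237271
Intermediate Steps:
L(Z) = -16*Z (L(Z) = (2*Z)*(-8) = -16*Z)
L(37) - 236679 = -16*37 - 236679 = -592 - 236679 = -237271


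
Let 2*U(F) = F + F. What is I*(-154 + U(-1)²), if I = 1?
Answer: -153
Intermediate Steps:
U(F) = F (U(F) = (F + F)/2 = (2*F)/2 = F)
I*(-154 + U(-1)²) = 1*(-154 + (-1)²) = 1*(-154 + 1) = 1*(-153) = -153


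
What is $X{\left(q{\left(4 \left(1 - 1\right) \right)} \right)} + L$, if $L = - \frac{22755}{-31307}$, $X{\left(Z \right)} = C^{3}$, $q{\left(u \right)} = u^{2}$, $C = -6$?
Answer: $- \frac{6739557}{31307} \approx -215.27$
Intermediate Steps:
$X{\left(Z \right)} = -216$ ($X{\left(Z \right)} = \left(-6\right)^{3} = -216$)
$L = \frac{22755}{31307}$ ($L = \left(-22755\right) \left(- \frac{1}{31307}\right) = \frac{22755}{31307} \approx 0.72683$)
$X{\left(q{\left(4 \left(1 - 1\right) \right)} \right)} + L = -216 + \frac{22755}{31307} = - \frac{6739557}{31307}$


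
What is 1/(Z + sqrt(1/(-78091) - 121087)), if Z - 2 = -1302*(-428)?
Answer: 21758417239/12125056801673121 - I*sqrt(738413261851538)/24250113603346242 ≈ 1.7945e-6 - 1.1206e-9*I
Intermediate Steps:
Z = 557258 (Z = 2 - 1302*(-428) = 2 + 557256 = 557258)
1/(Z + sqrt(1/(-78091) - 121087)) = 1/(557258 + sqrt(1/(-78091) - 121087)) = 1/(557258 + sqrt(-1/78091 - 121087)) = 1/(557258 + sqrt(-9455804918/78091)) = 1/(557258 + I*sqrt(738413261851538)/78091)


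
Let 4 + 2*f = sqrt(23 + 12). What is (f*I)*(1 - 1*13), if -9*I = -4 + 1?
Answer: 8 - 2*sqrt(35) ≈ -3.8322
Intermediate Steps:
f = -2 + sqrt(35)/2 (f = -2 + sqrt(23 + 12)/2 = -2 + sqrt(35)/2 ≈ 0.95804)
I = 1/3 (I = -(-4 + 1)/9 = -1/9*(-3) = 1/3 ≈ 0.33333)
(f*I)*(1 - 1*13) = ((-2 + sqrt(35)/2)*(1/3))*(1 - 1*13) = (-2/3 + sqrt(35)/6)*(1 - 13) = (-2/3 + sqrt(35)/6)*(-12) = 8 - 2*sqrt(35)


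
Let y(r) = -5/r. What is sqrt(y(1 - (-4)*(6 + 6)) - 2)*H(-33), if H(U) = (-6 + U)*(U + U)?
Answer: 2574*I*sqrt(103)/7 ≈ 3731.9*I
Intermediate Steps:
H(U) = 2*U*(-6 + U) (H(U) = (-6 + U)*(2*U) = 2*U*(-6 + U))
sqrt(y(1 - (-4)*(6 + 6)) - 2)*H(-33) = sqrt(-5/(1 - (-4)*(6 + 6)) - 2)*(2*(-33)*(-6 - 33)) = sqrt(-5/(1 - (-4)*12) - 2)*(2*(-33)*(-39)) = sqrt(-5/(1 - 1*(-48)) - 2)*2574 = sqrt(-5/(1 + 48) - 2)*2574 = sqrt(-5/49 - 2)*2574 = sqrt(-103/49)*2574 = (I*sqrt(103)/7)*2574 = 2574*I*sqrt(103)/7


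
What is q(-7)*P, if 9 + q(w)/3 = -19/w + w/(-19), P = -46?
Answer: 108606/133 ≈ 816.59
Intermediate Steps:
q(w) = -27 - 57/w - 3*w/19 (q(w) = -27 + 3*(-19/w + w/(-19)) = -27 + 3*(-19/w + w*(-1/19)) = -27 + 3*(-19/w - w/19) = -27 + (-57/w - 3*w/19) = -27 - 57/w - 3*w/19)
q(-7)*P = (-27 - 57/(-7) - 3/19*(-7))*(-46) = (-27 - 57*(-⅐) + 21/19)*(-46) = (-27 + 57/7 + 21/19)*(-46) = -2361/133*(-46) = 108606/133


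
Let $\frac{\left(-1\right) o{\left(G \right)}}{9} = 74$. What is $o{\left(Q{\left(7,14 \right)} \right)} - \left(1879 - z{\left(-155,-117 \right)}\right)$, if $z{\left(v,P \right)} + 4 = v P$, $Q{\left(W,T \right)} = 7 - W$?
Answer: $15586$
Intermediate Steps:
$z{\left(v,P \right)} = -4 + P v$ ($z{\left(v,P \right)} = -4 + v P = -4 + P v$)
$o{\left(G \right)} = -666$ ($o{\left(G \right)} = \left(-9\right) 74 = -666$)
$o{\left(Q{\left(7,14 \right)} \right)} - \left(1879 - z{\left(-155,-117 \right)}\right) = -666 - \left(1879 - \left(-4 - -18135\right)\right) = -666 - \left(1879 - \left(-4 + 18135\right)\right) = -666 - \left(1879 - 18131\right) = -666 - -16252 = -666 + 16252 = 15586$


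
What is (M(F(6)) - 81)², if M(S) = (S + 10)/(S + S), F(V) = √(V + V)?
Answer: 19447/3 - 805*√3/6 ≈ 6250.0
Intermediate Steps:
F(V) = √2*√V (F(V) = √(2*V) = √2*√V)
M(S) = (10 + S)/(2*S) (M(S) = (10 + S)/((2*S)) = (10 + S)*(1/(2*S)) = (10 + S)/(2*S))
(M(F(6)) - 81)² = ((10 + √2*√6)/(2*((√2*√6))) - 81)² = ((10 + 2*√3)/(2*((2*√3))) - 81)² = ((√3/6)*(10 + 2*√3)/2 - 81)² = (√3*(10 + 2*√3)/12 - 81)² = (-81 + √3*(10 + 2*√3)/12)²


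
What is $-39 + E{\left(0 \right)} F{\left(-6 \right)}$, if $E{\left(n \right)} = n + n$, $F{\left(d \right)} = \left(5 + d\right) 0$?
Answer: $-39$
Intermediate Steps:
$F{\left(d \right)} = 0$
$E{\left(n \right)} = 2 n$
$-39 + E{\left(0 \right)} F{\left(-6 \right)} = -39 + 2 \cdot 0 \cdot 0 = -39 + 0 \cdot 0 = -39 + 0 = -39$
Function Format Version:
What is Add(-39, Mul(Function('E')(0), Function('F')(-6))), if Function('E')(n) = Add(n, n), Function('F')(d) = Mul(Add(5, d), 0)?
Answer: -39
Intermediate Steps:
Function('F')(d) = 0
Function('E')(n) = Mul(2, n)
Add(-39, Mul(Function('E')(0), Function('F')(-6))) = Add(-39, Mul(Mul(2, 0), 0)) = Add(-39, Mul(0, 0)) = Add(-39, 0) = -39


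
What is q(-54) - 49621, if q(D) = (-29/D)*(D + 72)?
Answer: -148834/3 ≈ -49611.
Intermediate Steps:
q(D) = -29*(72 + D)/D (q(D) = (-29/D)*(72 + D) = -29*(72 + D)/D)
q(-54) - 49621 = (-29 - 2088/(-54)) - 49621 = (-29 - 2088*(-1/54)) - 49621 = (-29 + 116/3) - 49621 = 29/3 - 49621 = -148834/3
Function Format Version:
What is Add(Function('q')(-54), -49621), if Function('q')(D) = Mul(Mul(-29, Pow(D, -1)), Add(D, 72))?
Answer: Rational(-148834, 3) ≈ -49611.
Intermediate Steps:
Function('q')(D) = Mul(-29, Pow(D, -1), Add(72, D)) (Function('q')(D) = Mul(Mul(-29, Pow(D, -1)), Add(72, D)) = Mul(-29, Pow(D, -1), Add(72, D)))
Add(Function('q')(-54), -49621) = Add(Add(-29, Mul(-2088, Pow(-54, -1))), -49621) = Add(Add(-29, Mul(-2088, Rational(-1, 54))), -49621) = Add(Add(-29, Rational(116, 3)), -49621) = Add(Rational(29, 3), -49621) = Rational(-148834, 3)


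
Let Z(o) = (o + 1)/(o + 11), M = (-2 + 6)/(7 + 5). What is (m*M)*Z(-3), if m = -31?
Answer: 31/12 ≈ 2.5833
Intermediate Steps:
M = 1/3 (M = 4/12 = 4*(1/12) = 1/3 ≈ 0.33333)
Z(o) = (1 + o)/(11 + o)
(m*M)*Z(-3) = (-31*1/3)*((1 - 3)/(11 - 3)) = -31*(-2)/(3*8) = -31*(-2)/24 = -31/3*(-1/4) = 31/12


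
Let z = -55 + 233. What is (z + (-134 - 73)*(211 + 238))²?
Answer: 8605345225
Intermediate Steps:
z = 178
(z + (-134 - 73)*(211 + 238))² = (178 + (-134 - 73)*(211 + 238))² = (178 - 207*449)² = (178 - 92943)² = (-92765)² = 8605345225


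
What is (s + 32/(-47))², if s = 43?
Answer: 3956121/2209 ≈ 1790.9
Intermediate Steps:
(s + 32/(-47))² = (43 + 32/(-47))² = (43 + 32*(-1/47))² = (43 - 32/47)² = (1989/47)² = 3956121/2209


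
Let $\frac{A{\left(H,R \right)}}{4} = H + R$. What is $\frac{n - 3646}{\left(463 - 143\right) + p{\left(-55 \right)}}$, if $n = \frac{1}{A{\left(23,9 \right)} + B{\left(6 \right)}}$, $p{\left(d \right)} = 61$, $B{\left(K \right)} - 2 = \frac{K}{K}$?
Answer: $- \frac{477625}{49911} \approx -9.5695$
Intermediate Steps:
$B{\left(K \right)} = 3$ ($B{\left(K \right)} = 2 + \frac{K}{K} = 2 + 1 = 3$)
$A{\left(H,R \right)} = 4 H + 4 R$ ($A{\left(H,R \right)} = 4 \left(H + R\right) = 4 H + 4 R$)
$n = \frac{1}{131}$ ($n = \frac{1}{\left(4 \cdot 23 + 4 \cdot 9\right) + 3} = \frac{1}{\left(92 + 36\right) + 3} = \frac{1}{128 + 3} = \frac{1}{131} \approx 0.0076336$)
$\frac{n - 3646}{\left(463 - 143\right) + p{\left(-55 \right)}} = \frac{\frac{1}{131} - 3646}{\left(463 - 143\right) + 61} = - \frac{477625}{131 \left(320 + 61\right)} = - \frac{477625}{131 \cdot 381} = \left(- \frac{477625}{131}\right) \frac{1}{381} = - \frac{477625}{49911}$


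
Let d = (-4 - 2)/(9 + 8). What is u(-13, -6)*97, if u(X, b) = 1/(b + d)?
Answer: -1649/108 ≈ -15.269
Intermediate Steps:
d = -6/17 ≈ -0.35294
u(X, b) = 1/(-6/17 + b) (u(X, b) = 1/(b - 6/17) = 1/(-6/17 + b))
u(-13, -6)*97 = (17/(-6 + 17*(-6)))*97 = (17/(-6 - 102))*97 = (17/(-108))*97 = (17*(-1/108))*97 = -17/108*97 = -1649/108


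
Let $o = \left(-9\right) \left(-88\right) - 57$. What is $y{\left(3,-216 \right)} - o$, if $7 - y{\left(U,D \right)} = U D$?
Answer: $-80$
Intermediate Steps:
$y{\left(U,D \right)} = 7 - D U$ ($y{\left(U,D \right)} = 7 - U D = 7 - D U$)
$o = 735$ ($o = 792 - 57 = 735$)
$y{\left(3,-216 \right)} - o = \left(7 - \left(-216\right) 3\right) - 735 = \left(7 + 648\right) - 735 = 655 - 735 = -80$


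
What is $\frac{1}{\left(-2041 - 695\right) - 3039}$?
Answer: $- \frac{1}{5775} \approx -0.00017316$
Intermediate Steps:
$\frac{1}{\left(-2041 - 695\right) - 3039} = \frac{1}{-2736 - 3039} = \frac{1}{-5775} = - \frac{1}{5775}$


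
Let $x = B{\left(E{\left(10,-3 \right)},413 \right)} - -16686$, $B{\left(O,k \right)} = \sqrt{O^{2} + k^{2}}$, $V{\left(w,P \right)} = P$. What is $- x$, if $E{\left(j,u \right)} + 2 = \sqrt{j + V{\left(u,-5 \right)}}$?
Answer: $-16686 - \sqrt{170578 - 4 \sqrt{5}} \approx -17099.0$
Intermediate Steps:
$E{\left(j,u \right)} = -2 + \sqrt{-5 + j}$ ($E{\left(j,u \right)} = -2 + \sqrt{j - 5} = -2 + \sqrt{-5 + j}$)
$x = 16686 + \sqrt{170569 + \left(-2 + \sqrt{5}\right)^{2}}$ ($x = \sqrt{\left(-2 + \sqrt{-5 + 10}\right)^{2} + 413^{2}} - -16686 = \sqrt{\left(-2 + \sqrt{5}\right)^{2} + 170569} + 16686 = \sqrt{170569 + \left(-2 + \sqrt{5}\right)^{2}} + 16686 = 16686 + \sqrt{170569 + \left(-2 + \sqrt{5}\right)^{2}} \approx 17099.0$)
$- x = - (16686 + \sqrt{170578 - 4 \sqrt{5}}) = -16686 - \sqrt{170578 - 4 \sqrt{5}}$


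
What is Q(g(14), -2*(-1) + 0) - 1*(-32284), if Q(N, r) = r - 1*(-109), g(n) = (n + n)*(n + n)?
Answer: 32395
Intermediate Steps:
g(n) = 4*n**2 (g(n) = (2*n)*(2*n) = 4*n**2)
Q(N, r) = 109 + r (Q(N, r) = r + 109 = 109 + r)
Q(g(14), -2*(-1) + 0) - 1*(-32284) = (109 + (-2*(-1) + 0)) - 1*(-32284) = (109 + (2 + 0)) + 32284 = (109 + 2) + 32284 = 111 + 32284 = 32395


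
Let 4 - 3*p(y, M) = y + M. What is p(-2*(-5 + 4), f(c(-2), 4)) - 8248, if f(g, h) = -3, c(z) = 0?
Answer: -24739/3 ≈ -8246.3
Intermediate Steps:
p(y, M) = 4/3 - M/3 - y/3 (p(y, M) = 4/3 - (y + M)/3 = 4/3 - (M + y)/3 = 4/3 + (-M/3 - y/3) = 4/3 - M/3 - y/3)
p(-2*(-5 + 4), f(c(-2), 4)) - 8248 = (4/3 - ⅓*(-3) - (-2)*(-5 + 4)/3) - 8248 = (4/3 + 1 - (-2)*(-1)/3) - 8248 = (4/3 + 1 - ⅓*2) - 8248 = (4/3 + 1 - ⅔) - 8248 = 5/3 - 8248 = -24739/3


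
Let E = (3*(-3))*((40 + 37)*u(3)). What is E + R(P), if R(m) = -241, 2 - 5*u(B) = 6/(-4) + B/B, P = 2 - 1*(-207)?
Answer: -1175/2 ≈ -587.50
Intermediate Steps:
P = 209 (P = 2 + 207 = 209)
u(B) = ½ (u(B) = ⅖ - (6/(-4) + B/B)/5 = ⅖ - (6*(-¼) + 1)/5 = ⅖ - (-3/2 + 1)/5 = ⅖ - ⅕*(-½) = ⅖ + ⅒ = ½)
E = -693/2 (E = (3*(-3))*((40 + 37)*(½)) = -693/2 ≈ -346.50)
E + R(P) = -693/2 - 241 = -1175/2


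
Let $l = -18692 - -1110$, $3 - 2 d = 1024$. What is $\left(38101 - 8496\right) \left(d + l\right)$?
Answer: $- \frac{1071256925}{2} \approx -5.3563 \cdot 10^{8}$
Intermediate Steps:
$d = - \frac{1021}{2}$ ($d = \frac{3}{2} - 512 = - \frac{1021}{2} \approx -510.5$)
$l = -17582$ ($l = -18692 + 1110 = -17582$)
$\left(38101 - 8496\right) \left(d + l\right) = \left(38101 - 8496\right) \left(- \frac{1021}{2} - 17582\right) = 29605 \left(- \frac{36185}{2}\right) = - \frac{1071256925}{2}$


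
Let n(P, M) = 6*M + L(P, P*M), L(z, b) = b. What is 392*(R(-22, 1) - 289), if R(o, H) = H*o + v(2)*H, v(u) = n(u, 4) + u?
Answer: -108584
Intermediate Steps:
n(P, M) = 6*M + M*P (n(P, M) = 6*M + P*M = 6*M + M*P)
v(u) = 24 + 5*u (v(u) = 4*(6 + u) + u = (24 + 4*u) + u = 24 + 5*u)
R(o, H) = 34*H + H*o (R(o, H) = H*o + (24 + 5*2)*H = H*o + (24 + 10)*H = H*o + 34*H = 34*H + H*o)
392*(R(-22, 1) - 289) = 392*(1*(34 - 22) - 289) = 392*(1*12 - 289) = 392*(12 - 289) = 392*(-277) = -108584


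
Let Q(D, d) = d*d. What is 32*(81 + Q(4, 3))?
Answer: 2880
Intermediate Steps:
Q(D, d) = d**2
32*(81 + Q(4, 3)) = 32*(81 + 3**2) = 32*(81 + 9) = 32*90 = 2880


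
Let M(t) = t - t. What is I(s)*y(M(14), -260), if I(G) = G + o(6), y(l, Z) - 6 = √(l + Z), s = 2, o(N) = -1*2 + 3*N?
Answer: 108 + 36*I*√65 ≈ 108.0 + 290.24*I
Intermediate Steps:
o(N) = -2 + 3*N
M(t) = 0
y(l, Z) = 6 + √(Z + l) (y(l, Z) = 6 + √(l + Z) = 6 + √(Z + l))
I(G) = 16 + G (I(G) = G + (-2 + 3*6) = G + (-2 + 18) = G + 16 = 16 + G)
I(s)*y(M(14), -260) = (16 + 2)*(6 + √(-260 + 0)) = 18*(6 + √(-260)) = 18*(6 + 2*I*√65) = 108 + 36*I*√65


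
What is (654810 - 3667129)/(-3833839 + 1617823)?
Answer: 3012319/2216016 ≈ 1.3593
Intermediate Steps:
(654810 - 3667129)/(-3833839 + 1617823) = -3012319/(-2216016) = -3012319*(-1/2216016) = 3012319/2216016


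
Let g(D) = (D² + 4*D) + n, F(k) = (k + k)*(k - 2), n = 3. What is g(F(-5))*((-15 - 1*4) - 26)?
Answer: -233235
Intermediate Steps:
F(k) = 2*k*(-2 + k) (F(k) = (2*k)*(-2 + k) = 2*k*(-2 + k))
g(D) = 3 + D² + 4*D (g(D) = (D² + 4*D) + 3 = 3 + D² + 4*D)
g(F(-5))*((-15 - 1*4) - 26) = (3 + (2*(-5)*(-2 - 5))² + 4*(2*(-5)*(-2 - 5)))*((-15 - 1*4) - 26) = (3 + (2*(-5)*(-7))² + 4*(2*(-5)*(-7)))*((-15 - 4) - 26) = (3 + 70² + 4*70)*(-19 - 26) = (3 + 4900 + 280)*(-45) = 5183*(-45) = -233235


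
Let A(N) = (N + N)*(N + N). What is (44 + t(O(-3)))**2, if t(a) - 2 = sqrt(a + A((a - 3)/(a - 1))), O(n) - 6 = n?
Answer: (46 + sqrt(3))**2 ≈ 2278.3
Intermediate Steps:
A(N) = 4*N**2 (A(N) = (2*N)*(2*N) = 4*N**2)
O(n) = 6 + n
t(a) = 2 + sqrt(a + 4*(-3 + a)**2/(-1 + a)**2) (t(a) = 2 + sqrt(a + 4*((a - 3)/(a - 1))**2) = 2 + sqrt(a + 4*((-3 + a)/(-1 + a))**2) = 2 + sqrt(a + 4*((-3 + a)**2/(-1 + a)**2)) = 2 + sqrt(a + 4*(-3 + a)**2/(-1 + a)**2))
(44 + t(O(-3)))**2 = (44 + (2 + sqrt((6 - 3) + 4*(-3 + (6 - 3))**2/(-1 + (6 - 3))**2)))**2 = (44 + (2 + sqrt(3 + 4*(-3 + 3)**2/(-1 + 3)**2)))**2 = (44 + (2 + sqrt(3 + 4*0**2/2**2)))**2 = (44 + (2 + sqrt(3 + 4*(1/4)*0)))**2 = (44 + (2 + sqrt(3 + 0)))**2 = (44 + (2 + sqrt(3)))**2 = (46 + sqrt(3))**2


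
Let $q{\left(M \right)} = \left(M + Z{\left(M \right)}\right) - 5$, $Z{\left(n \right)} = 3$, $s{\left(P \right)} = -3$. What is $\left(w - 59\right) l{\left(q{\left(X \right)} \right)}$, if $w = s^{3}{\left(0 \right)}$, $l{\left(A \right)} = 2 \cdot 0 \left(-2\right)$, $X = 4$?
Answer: $0$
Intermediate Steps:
$q{\left(M \right)} = -2 + M$ ($q{\left(M \right)} = \left(M + 3\right) - 5 = \left(3 + M\right) - 5 = -2 + M$)
$l{\left(A \right)} = 0$ ($l{\left(A \right)} = 0 \left(-2\right) = 0$)
$w = -27$ ($w = \left(-3\right)^{3} = -27$)
$\left(w - 59\right) l{\left(q{\left(X \right)} \right)} = \left(-27 - 59\right) 0 = \left(-86\right) 0 = 0$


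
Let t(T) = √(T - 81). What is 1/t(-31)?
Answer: -I*√7/28 ≈ -0.094491*I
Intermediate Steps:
t(T) = √(-81 + T)
1/t(-31) = 1/(√(-81 - 31)) = 1/(√(-112)) = 1/(4*I*√7) = -I*√7/28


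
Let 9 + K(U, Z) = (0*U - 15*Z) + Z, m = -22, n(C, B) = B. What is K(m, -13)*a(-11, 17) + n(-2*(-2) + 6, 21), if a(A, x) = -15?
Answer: -2574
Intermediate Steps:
K(U, Z) = -9 - 14*Z (K(U, Z) = -9 + ((0*U - 15*Z) + Z) = -9 + ((0 - 15*Z) + Z) = -9 + (-15*Z + Z) = -9 - 14*Z)
K(m, -13)*a(-11, 17) + n(-2*(-2) + 6, 21) = (-9 - 14*(-13))*(-15) + 21 = (-9 + 182)*(-15) + 21 = 173*(-15) + 21 = -2595 + 21 = -2574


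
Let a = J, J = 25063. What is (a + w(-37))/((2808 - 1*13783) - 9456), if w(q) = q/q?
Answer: -25064/20431 ≈ -1.2268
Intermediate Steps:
a = 25063
w(q) = 1
(a + w(-37))/((2808 - 1*13783) - 9456) = (25063 + 1)/((2808 - 1*13783) - 9456) = 25064/((2808 - 13783) - 9456) = 25064/(-10975 - 9456) = 25064/(-20431) = 25064*(-1/20431) = -25064/20431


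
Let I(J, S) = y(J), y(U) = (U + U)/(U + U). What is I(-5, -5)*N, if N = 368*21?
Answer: 7728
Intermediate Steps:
y(U) = 1 (y(U) = (2*U)/((2*U)) = (2*U)*(1/(2*U)) = 1)
I(J, S) = 1
N = 7728
I(-5, -5)*N = 1*7728 = 7728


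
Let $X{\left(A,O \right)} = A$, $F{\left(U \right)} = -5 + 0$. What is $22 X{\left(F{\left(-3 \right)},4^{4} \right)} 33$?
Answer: $-3630$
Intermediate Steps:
$F{\left(U \right)} = -5$
$22 X{\left(F{\left(-3 \right)},4^{4} \right)} 33 = 22 \left(-5\right) 33 = \left(-110\right) 33 = -3630$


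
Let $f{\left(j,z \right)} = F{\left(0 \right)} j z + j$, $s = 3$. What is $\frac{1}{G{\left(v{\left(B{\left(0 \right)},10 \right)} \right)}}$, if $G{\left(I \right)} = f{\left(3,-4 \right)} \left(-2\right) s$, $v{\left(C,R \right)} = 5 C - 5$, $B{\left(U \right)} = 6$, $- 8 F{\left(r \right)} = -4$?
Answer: $\frac{1}{18} \approx 0.055556$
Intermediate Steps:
$F{\left(r \right)} = \frac{1}{2}$ ($F{\left(r \right)} = \left(- \frac{1}{8}\right) \left(-4\right) = \frac{1}{2}$)
$f{\left(j,z \right)} = j + \frac{j z}{2}$ ($f{\left(j,z \right)} = \frac{j}{2} z + j = \frac{j z}{2} + j = j + \frac{j z}{2}$)
$v{\left(C,R \right)} = -5 + 5 C$
$G{\left(I \right)} = 18$ ($G{\left(I \right)} = \frac{1}{2} \cdot 3 \left(2 - 4\right) \left(-2\right) 3 = \frac{1}{2} \cdot 3 \left(-2\right) \left(-2\right) 3 = \left(-3\right) \left(-2\right) 3 = 6 \cdot 3 = 18$)
$\frac{1}{G{\left(v{\left(B{\left(0 \right)},10 \right)} \right)}} = \frac{1}{18}$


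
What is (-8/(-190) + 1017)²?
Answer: 9335231161/9025 ≈ 1.0344e+6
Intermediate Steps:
(-8/(-190) + 1017)² = (-8*(-1/190) + 1017)² = (4/95 + 1017)² = (96619/95)² = 9335231161/9025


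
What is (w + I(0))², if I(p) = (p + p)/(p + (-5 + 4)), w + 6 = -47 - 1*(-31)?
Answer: 484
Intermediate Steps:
w = -22 (w = -6 + (-47 - 1*(-31)) = -6 + (-47 + 31) = -6 - 16 = -22)
I(p) = 2*p/(-1 + p) (I(p) = (2*p)/(p - 1) = (2*p)/(-1 + p) = 2*p/(-1 + p))
(w + I(0))² = (-22 + 2*0/(-1 + 0))² = (-22 + 2*0/(-1))² = (-22 + 2*0*(-1))² = (-22 + 0)² = (-22)² = 484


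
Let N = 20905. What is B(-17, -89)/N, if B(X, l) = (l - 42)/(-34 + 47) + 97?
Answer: 2/481 ≈ 0.0041580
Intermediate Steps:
B(X, l) = 1219/13 + l/13 (B(X, l) = (-42 + l)/13 + 97 = (-42 + l)*(1/13) + 97 = (-42/13 + l/13) + 97 = 1219/13 + l/13)
B(-17, -89)/N = (1219/13 + (1/13)*(-89))/20905 = (1219/13 - 89/13)*(1/20905) = (1130/13)*(1/20905) = 2/481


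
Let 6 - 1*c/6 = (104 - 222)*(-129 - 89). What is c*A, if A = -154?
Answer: 23763432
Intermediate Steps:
c = -154308 (c = 36 - 6*(104 - 222)*(-129 - 89) = 36 - (-708)*(-218) = 36 - 6*25724 = 36 - 154344 = -154308)
c*A = -154308*(-154) = 23763432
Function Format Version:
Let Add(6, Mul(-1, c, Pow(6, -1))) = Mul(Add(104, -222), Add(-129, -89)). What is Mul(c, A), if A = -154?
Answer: 23763432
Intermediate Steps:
c = -154308 (c = Add(36, Mul(-6, Mul(Add(104, -222), Add(-129, -89)))) = Add(36, Mul(-6, Mul(-118, -218))) = Add(36, Mul(-6, 25724)) = Add(36, -154344) = -154308)
Mul(c, A) = Mul(-154308, -154) = 23763432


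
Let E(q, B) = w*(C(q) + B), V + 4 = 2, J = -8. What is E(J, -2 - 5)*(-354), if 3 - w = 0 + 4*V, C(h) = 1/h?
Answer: 110979/4 ≈ 27745.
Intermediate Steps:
V = -2 (V = -4 + 2 = -2)
w = 11 (w = 3 - (0 + 4*(-2)) = 3 - (0 - 8) = 3 - 1*(-8) = 3 + 8 = 11)
E(q, B) = 11*B + 11/q (E(q, B) = 11*(1/q + B) = 11*(B + 1/q) = 11*B + 11/q)
E(J, -2 - 5)*(-354) = (11*(-2 - 5) + 11/(-8))*(-354) = (11*(-7) + 11*(-⅛))*(-354) = (-77 - 11/8)*(-354) = -627/8*(-354) = 110979/4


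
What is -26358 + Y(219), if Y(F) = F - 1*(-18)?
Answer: -26121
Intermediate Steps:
Y(F) = 18 + F (Y(F) = F + 18 = 18 + F)
-26358 + Y(219) = -26358 + (18 + 219) = -26358 + 237 = -26121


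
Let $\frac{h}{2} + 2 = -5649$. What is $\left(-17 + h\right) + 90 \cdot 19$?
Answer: $-9609$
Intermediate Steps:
$h = -11302$ ($h = -4 + 2 \left(-5649\right) = -4 - 11298 = -11302$)
$\left(-17 + h\right) + 90 \cdot 19 = \left(-17 - 11302\right) + 90 \cdot 19 = -11319 + 1710 = -9609$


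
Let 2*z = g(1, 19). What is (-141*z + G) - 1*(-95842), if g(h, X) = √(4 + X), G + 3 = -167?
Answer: 95672 - 141*√23/2 ≈ 95334.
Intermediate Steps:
G = -170 (G = -3 - 167 = -170)
z = √23/2 (z = √(4 + 19)/2 = √23/2 ≈ 2.3979)
(-141*z + G) - 1*(-95842) = (-141*√23/2 - 170) - 1*(-95842) = (-141*√23/2 - 170) + 95842 = (-170 - 141*√23/2) + 95842 = 95672 - 141*√23/2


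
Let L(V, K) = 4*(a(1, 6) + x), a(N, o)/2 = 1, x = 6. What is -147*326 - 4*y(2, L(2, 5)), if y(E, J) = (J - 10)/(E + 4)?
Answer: -143810/3 ≈ -47937.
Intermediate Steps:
a(N, o) = 2 (a(N, o) = 2*1 = 2)
L(V, K) = 32 (L(V, K) = 4*(2 + 6) = 4*8 = 32)
y(E, J) = (-10 + J)/(4 + E)
-147*326 - 4*y(2, L(2, 5)) = -147*326 - 4*(-10 + 32)/(4 + 2) = -47922 - 4*22/6 = -47922 - 2*22/3 = -47922 - 4*11/3 = -47922 - 44/3 = -143810/3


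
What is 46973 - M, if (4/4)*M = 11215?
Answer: 35758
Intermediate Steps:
M = 11215
46973 - M = 46973 - 1*11215 = 46973 - 11215 = 35758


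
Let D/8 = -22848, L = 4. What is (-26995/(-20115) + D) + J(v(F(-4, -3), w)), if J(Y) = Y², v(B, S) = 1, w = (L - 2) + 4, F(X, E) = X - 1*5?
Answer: -735330610/4023 ≈ -1.8278e+5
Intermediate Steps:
F(X, E) = -5 + X (F(X, E) = X - 5 = -5 + X)
D = -182784 (D = 8*(-22848) = -182784)
w = 6 (w = (4 - 2) + 4 = 2 + 4 = 6)
(-26995/(-20115) + D) + J(v(F(-4, -3), w)) = (-26995/(-20115) - 182784) + 1² = (-26995*(-1/20115) - 182784) + 1 = (5399/4023 - 182784) + 1 = -735334633/4023 + 1 = -735330610/4023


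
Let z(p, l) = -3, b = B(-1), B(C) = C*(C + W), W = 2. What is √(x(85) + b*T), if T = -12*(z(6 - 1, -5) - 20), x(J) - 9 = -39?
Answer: 3*I*√34 ≈ 17.493*I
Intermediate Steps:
x(J) = -30 (x(J) = 9 - 39 = -30)
B(C) = C*(2 + C) (B(C) = C*(C + 2) = C*(2 + C))
b = -1 (b = -(2 - 1) = -1*1 = -1)
T = 276 (T = -12*(-3 - 20) = -12*(-23) = 276)
√(x(85) + b*T) = √(-30 - 1*276) = √(-30 - 276) = √(-306) = 3*I*√34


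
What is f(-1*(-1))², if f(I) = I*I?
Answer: 1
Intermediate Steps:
f(I) = I²
f(-1*(-1))² = ((-1*(-1))²)² = (1²)² = 1² = 1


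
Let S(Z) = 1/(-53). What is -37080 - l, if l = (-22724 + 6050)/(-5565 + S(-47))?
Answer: -5468740701/147473 ≈ -37083.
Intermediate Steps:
S(Z) = -1/53
l = 441861/147473 (l = (-22724 + 6050)/(-5565 - 1/53) = -16674/(-294946/53) = -16674*(-53/294946) = 441861/147473 ≈ 2.9962)
-37080 - l = -37080 - 1*441861/147473 = -37080 - 441861/147473 = -5468740701/147473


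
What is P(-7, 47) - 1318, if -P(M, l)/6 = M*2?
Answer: -1234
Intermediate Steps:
P(M, l) = -12*M (P(M, l) = -6*M*2 = -12*M)
P(-7, 47) - 1318 = -12*(-7) - 1318 = 84 - 1318 = -1234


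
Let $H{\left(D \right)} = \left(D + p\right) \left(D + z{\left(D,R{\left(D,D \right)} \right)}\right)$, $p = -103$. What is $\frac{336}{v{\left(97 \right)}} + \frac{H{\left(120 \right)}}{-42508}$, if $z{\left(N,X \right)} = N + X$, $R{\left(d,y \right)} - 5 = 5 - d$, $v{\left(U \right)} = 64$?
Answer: $\frac{220957}{42508} \approx 5.198$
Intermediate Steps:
$R{\left(d,y \right)} = 10 - d$ ($R{\left(d,y \right)} = 5 - \left(-5 + d\right) = 10 - d$)
$H{\left(D \right)} = \left(-103 + D\right) \left(10 + D\right)$ ($H{\left(D \right)} = \left(D - 103\right) \left(D + \left(D - \left(-10 + D\right)\right)\right) = \left(-103 + D\right) \left(D + 10\right) = \left(-103 + D\right) \left(10 + D\right)$)
$\frac{336}{v{\left(97 \right)}} + \frac{H{\left(120 \right)}}{-42508} = \frac{336}{64} + \frac{-1030 + 120^{2} - 11160}{-42508} = 336 \cdot \frac{1}{64} + \left(-1030 + 14400 - 11160\right) \left(- \frac{1}{42508}\right) = \frac{21}{4} + 2210 \left(- \frac{1}{42508}\right) = \frac{21}{4} - \frac{1105}{21254} = \frac{220957}{42508}$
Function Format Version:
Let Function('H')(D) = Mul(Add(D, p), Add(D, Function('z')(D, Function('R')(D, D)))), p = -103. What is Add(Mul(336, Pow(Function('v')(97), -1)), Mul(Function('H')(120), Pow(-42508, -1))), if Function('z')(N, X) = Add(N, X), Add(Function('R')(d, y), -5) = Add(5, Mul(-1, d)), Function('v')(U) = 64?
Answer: Rational(220957, 42508) ≈ 5.1980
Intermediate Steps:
Function('R')(d, y) = Add(10, Mul(-1, d)) (Function('R')(d, y) = Add(5, Add(5, Mul(-1, d))) = Add(10, Mul(-1, d)))
Function('H')(D) = Mul(Add(-103, D), Add(10, D)) (Function('H')(D) = Mul(Add(D, -103), Add(D, Add(D, Add(10, Mul(-1, D))))) = Mul(Add(-103, D), Add(D, 10)) = Mul(Add(-103, D), Add(10, D)))
Add(Mul(336, Pow(Function('v')(97), -1)), Mul(Function('H')(120), Pow(-42508, -1))) = Add(Mul(336, Pow(64, -1)), Mul(Add(-1030, Pow(120, 2), Mul(-93, 120)), Pow(-42508, -1))) = Add(Mul(336, Rational(1, 64)), Mul(Add(-1030, 14400, -11160), Rational(-1, 42508))) = Add(Rational(21, 4), Mul(2210, Rational(-1, 42508))) = Add(Rational(21, 4), Rational(-1105, 21254)) = Rational(220957, 42508)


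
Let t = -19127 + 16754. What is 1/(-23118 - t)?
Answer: -1/20745 ≈ -4.8204e-5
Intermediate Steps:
t = -2373
1/(-23118 - t) = 1/(-23118 - 1*(-2373)) = 1/(-23118 + 2373) = 1/(-20745) = -1/20745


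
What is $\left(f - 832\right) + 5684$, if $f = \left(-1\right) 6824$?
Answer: $-1972$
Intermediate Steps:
$f = -6824$
$\left(f - 832\right) + 5684 = \left(-6824 - 832\right) + 5684 = -7656 + 5684 = -1972$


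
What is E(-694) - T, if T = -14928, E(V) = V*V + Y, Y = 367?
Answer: 496931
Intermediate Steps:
E(V) = 367 + V**2 (E(V) = V*V + 367 = V**2 + 367 = 367 + V**2)
E(-694) - T = (367 + (-694)**2) - 1*(-14928) = (367 + 481636) + 14928 = 482003 + 14928 = 496931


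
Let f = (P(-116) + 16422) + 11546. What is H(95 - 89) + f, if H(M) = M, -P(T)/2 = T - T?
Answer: 27974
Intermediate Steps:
P(T) = 0 (P(T) = -2*(T - T) = -2*0 = 0)
f = 27968 (f = (0 + 16422) + 11546 = 16422 + 11546 = 27968)
H(95 - 89) + f = (95 - 89) + 27968 = 6 + 27968 = 27974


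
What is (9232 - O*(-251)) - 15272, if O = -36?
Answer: -15076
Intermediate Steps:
(9232 - O*(-251)) - 15272 = (9232 - (-36)*(-251)) - 15272 = (9232 - 1*9036) - 15272 = (9232 - 9036) - 15272 = 196 - 15272 = -15076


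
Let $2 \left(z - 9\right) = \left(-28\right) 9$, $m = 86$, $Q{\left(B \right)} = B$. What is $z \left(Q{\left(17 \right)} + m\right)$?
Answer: $-12051$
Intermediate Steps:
$z = -117$ ($z = 9 + \frac{\left(-28\right) 9}{2} = 9 + \frac{1}{2} \left(-252\right) = 9 - 126 = -117$)
$z \left(Q{\left(17 \right)} + m\right) = - 117 \left(17 + 86\right) = \left(-117\right) 103 = -12051$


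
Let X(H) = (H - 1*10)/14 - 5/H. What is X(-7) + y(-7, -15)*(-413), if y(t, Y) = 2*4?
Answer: -6609/2 ≈ -3304.5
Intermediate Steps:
y(t, Y) = 8
X(H) = -5/7 - 5/H + H/14 (X(H) = (H - 10)*(1/14) - 5/H = (-10 + H)*(1/14) - 5/H = (-5/7 + H/14) - 5/H = -5/7 - 5/H + H/14)
X(-7) + y(-7, -15)*(-413) = (1/14)*(-70 - 7*(-10 - 7))/(-7) + 8*(-413) = (1/14)*(-⅐)*(-70 - 7*(-17)) - 3304 = (1/14)*(-⅐)*(-70 + 119) - 3304 = (1/14)*(-⅐)*49 - 3304 = -½ - 3304 = -6609/2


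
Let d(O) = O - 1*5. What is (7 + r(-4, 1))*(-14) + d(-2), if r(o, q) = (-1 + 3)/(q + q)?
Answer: -119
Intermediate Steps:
r(o, q) = 1/q (r(o, q) = 2/((2*q)) = 2*(1/(2*q)) = 1/q)
d(O) = -5 + O (d(O) = O - 5 = -5 + O)
(7 + r(-4, 1))*(-14) + d(-2) = (7 + 1/1)*(-14) + (-5 - 2) = (7 + 1)*(-14) - 7 = 8*(-14) - 7 = -112 - 7 = -119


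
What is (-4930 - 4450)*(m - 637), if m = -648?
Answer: 12053300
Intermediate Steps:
(-4930 - 4450)*(m - 637) = (-4930 - 4450)*(-648 - 637) = -9380*(-1285) = 12053300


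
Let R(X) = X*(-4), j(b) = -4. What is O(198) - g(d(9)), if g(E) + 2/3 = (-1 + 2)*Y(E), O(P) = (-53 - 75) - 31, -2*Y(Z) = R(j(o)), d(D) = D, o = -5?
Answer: -451/3 ≈ -150.33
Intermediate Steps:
R(X) = -4*X
Y(Z) = -8 (Y(Z) = -(-2)*(-4) = -1/2*16 = -8)
O(P) = -159 (O(P) = -128 - 31 = -159)
g(E) = -26/3 (g(E) = -2/3 + (-1 + 2)*(-8) = -2/3 + 1*(-8) = -2/3 - 8 = -26/3)
O(198) - g(d(9)) = -159 - 1*(-26/3) = -159 + 26/3 = -451/3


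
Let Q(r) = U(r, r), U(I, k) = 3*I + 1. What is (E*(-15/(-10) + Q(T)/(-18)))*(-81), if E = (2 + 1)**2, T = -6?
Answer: -1782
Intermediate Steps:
U(I, k) = 1 + 3*I
E = 9 (E = 3**2 = 9)
Q(r) = 1 + 3*r
(E*(-15/(-10) + Q(T)/(-18)))*(-81) = (9*(-15/(-10) + (1 + 3*(-6))/(-18)))*(-81) = (9*(-15*(-1/10) + (1 - 18)*(-1/18)))*(-81) = (9*(3/2 - 17*(-1/18)))*(-81) = (9*(3/2 + 17/18))*(-81) = (9*(22/9))*(-81) = 22*(-81) = -1782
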